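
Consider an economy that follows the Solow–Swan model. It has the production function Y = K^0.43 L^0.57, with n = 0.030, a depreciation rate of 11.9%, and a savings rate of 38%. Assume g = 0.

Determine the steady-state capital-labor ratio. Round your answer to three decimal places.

k* ≈ 5.168

In steady state, investment equals break-even investment: s·k^α = (n + δ)·k.
Dividing both sides by k: k^(1−α) = s / (n + δ).
k^0.57 = 0.38 / (0.030 + 0.119) = 0.38 / 0.149 = 2.5503
k* = 2.5503^(1/0.57) ≈ 5.1679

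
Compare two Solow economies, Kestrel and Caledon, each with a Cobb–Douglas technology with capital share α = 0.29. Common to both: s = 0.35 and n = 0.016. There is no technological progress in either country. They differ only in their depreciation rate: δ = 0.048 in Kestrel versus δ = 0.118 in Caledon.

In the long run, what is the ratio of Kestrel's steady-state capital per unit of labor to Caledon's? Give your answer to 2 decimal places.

Steady-state k* = [s/(n + δ)]^(1/(1−α)), so the ratio is [ (s_K/(n + δ)_K) / (s_C/(n + δ)_C) ]^1.4085.
s_K/(n + δ)_K = 0.35/0.064 = 5.4688; s_C/(n + δ)_C = 0.35/0.134 = 2.6119.
Ratio = (5.4688/2.6119)^1.4085 = 2.0938^1.4085 ≈ 2.8316

ratio ≈ 2.83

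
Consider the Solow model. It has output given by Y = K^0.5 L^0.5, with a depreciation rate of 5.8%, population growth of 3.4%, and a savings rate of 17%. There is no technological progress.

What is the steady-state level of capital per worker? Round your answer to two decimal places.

At the steady state, Δk = 0, so s·k^α = (n + δ)·k.
Rearranging, k^(1−α) = s / (n + δ).
k^0.5 = 0.17 / (0.034 + 0.058) = 0.17 / 0.092 = 1.8478
k* = 1.8478^(1/0.5) ≈ 3.4144

k* = 3.41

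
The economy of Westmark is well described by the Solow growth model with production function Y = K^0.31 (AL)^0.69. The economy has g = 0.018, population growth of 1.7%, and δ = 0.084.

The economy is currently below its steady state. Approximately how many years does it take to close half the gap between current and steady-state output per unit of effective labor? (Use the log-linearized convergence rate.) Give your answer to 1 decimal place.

Near the steady state the convergence rate is λ = (1 − α)(n + g + δ).
λ = (1 − 0.31) × 0.119 = 0.69 × 0.119 = 0.08211
Half-life = ln 2 / λ = 0.6931 / 0.08211 ≈ 8.44 years

t_½ ≈ 8.4 years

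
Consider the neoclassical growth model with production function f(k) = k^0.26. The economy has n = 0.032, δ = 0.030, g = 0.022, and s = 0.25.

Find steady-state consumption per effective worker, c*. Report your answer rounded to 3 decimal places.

Steady state requires s·f(k) = (n + g + δ)·k, i.e. s·k^α = (n + g + δ)·k.
Rearranging, k^(1−α) = s / (n + g + δ).
k^0.74 = 0.25 / (0.032 + 0.022 + 0.030) = 0.25 / 0.084 = 2.9762
k* = 2.9762^(1/0.74) ≈ 4.3660
y* = (k*)^α = 4.3660^0.26 ≈ 1.4670
c* = (1 − s)·y* = (1 − 0.25) × 1.4670 ≈ 1.1003

c* = 1.100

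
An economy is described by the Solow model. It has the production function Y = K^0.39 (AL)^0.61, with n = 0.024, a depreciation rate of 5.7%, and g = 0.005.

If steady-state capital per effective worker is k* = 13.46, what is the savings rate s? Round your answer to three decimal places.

s ≈ 0.420

Steady state requires s·f(k) = (n + g + δ)·k, i.e. s·k^α = (n + g + δ)·k.
So s / (n + g + δ) = (k*)^(1−α) = 13.46^0.61 = 4.8833.
Therefore s = 4.8833 × (n + g + δ) = 4.8833 × 0.086 = 0.4200.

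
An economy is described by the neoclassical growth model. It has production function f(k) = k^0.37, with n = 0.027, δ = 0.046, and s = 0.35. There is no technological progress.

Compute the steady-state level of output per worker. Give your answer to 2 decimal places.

y* ≈ 2.51

In steady state, investment equals break-even investment: s·k^α = (n + δ)·k.
Rearranging, k^(1−α) = s / (n + δ).
k^0.63 = 0.35 / (0.027 + 0.046) = 0.35 / 0.073 = 4.7945
k* = 4.7945^(1/0.63) ≈ 12.0377
y* = (k*)^α = 12.0377^0.37 ≈ 2.5107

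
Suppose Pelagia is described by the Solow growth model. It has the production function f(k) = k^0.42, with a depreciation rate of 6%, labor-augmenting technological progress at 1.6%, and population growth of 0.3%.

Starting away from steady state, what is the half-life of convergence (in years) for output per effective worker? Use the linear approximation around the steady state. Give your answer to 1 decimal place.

half-life ≈ 15.1 years

Near the steady state the convergence rate is λ = (1 − α)(n + g + δ).
λ = (1 − 0.42) × 0.079 = 0.58 × 0.079 = 0.04582
Half-life = ln 2 / λ = 0.6931 / 0.04582 ≈ 15.13 years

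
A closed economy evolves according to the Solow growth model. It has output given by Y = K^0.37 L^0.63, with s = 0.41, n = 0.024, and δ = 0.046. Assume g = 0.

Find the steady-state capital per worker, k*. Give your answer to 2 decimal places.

k* = 16.54

At the steady state, Δk = 0, so s·k^α = (n + δ)·k.
Rearranging, k^(1−α) = s / (n + δ).
k^0.63 = 0.41 / (0.024 + 0.046) = 0.41 / 0.070 = 5.8571
k* = 5.8571^(1/0.63) ≈ 16.5403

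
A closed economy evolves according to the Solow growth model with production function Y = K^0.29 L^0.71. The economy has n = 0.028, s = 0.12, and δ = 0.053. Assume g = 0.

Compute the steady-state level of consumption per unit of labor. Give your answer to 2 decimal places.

c* ≈ 1.03

At the steady state, Δk = 0, so s·k^α = (n + δ)·k.
Rearranging, k^(1−α) = s / (n + δ).
k^0.71 = 0.12 / (0.028 + 0.053) = 0.12 / 0.081 = 1.4815
k* = 1.4815^(1/0.71) ≈ 1.7395
y* = (k*)^α = 1.7395^0.29 ≈ 1.1741
c* = (1 − s)·y* = (1 − 0.12) × 1.1741 ≈ 1.0332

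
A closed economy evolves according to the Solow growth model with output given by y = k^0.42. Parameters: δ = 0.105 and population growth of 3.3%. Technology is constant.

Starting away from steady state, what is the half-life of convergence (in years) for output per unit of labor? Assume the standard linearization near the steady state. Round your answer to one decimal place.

Near the steady state the convergence rate is λ = (1 − α)(n + δ).
λ = (1 − 0.42) × 0.138 = 0.58 × 0.138 = 0.08004
Half-life = ln 2 / λ = 0.6931 / 0.08004 ≈ 8.66 years

half-life ≈ 8.7 years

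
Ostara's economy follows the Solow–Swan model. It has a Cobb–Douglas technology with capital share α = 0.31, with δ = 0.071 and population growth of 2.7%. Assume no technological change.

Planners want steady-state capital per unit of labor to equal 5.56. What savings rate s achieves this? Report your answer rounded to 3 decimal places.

In steady state, investment equals break-even investment: s·k^α = (n + δ)·k.
So s / (n + δ) = (k*)^(1−α) = 5.56^0.69 = 3.2666.
Therefore s = 3.2666 × (n + δ) = 3.2666 × 0.098 = 0.3201.

s ≈ 0.320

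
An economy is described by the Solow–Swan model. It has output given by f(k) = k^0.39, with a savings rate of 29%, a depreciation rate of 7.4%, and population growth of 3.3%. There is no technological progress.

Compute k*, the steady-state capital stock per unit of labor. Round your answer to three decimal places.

At the steady state, Δk = 0, so s·k^α = (n + δ)·k.
Rearranging, k^(1−α) = s / (n + δ).
k^0.61 = 0.29 / (0.033 + 0.074) = 0.29 / 0.107 = 2.7103
k* = 2.7103^(1/0.61) ≈ 5.1270

k* ≈ 5.127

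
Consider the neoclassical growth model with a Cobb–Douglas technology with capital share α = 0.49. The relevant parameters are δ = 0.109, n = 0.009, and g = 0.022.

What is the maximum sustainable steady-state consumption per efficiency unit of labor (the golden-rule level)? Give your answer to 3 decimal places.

At the golden rule, f'(k) = n + g + δ, so α·k^(α−1) = n + g + δ and k_gold = (α/(n + g + δ))^(1/(1−α)).
k_gold = (0.49/0.140)^(1/0.51) = 3.5000^1.9608 ≈ 11.6630
c_gold = f(k_gold) − (n + g + δ)·k_gold = 3.3322 − 0.140×11.6630 ≈ 1.6994

c_gold ≈ 1.699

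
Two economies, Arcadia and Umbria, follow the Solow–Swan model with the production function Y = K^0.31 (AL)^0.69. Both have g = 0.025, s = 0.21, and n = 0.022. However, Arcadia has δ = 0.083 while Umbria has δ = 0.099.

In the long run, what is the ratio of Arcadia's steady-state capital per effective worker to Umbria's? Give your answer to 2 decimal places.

k*_A / k*_U ≈ 1.18

Steady-state k* = [s/(n + g + δ)]^(1/(1−α)), so the ratio is [ (s_A/(n + g + δ)_A) / (s_U/(n + g + δ)_U) ]^1.4493.
s_A/(n + g + δ)_A = 0.21/0.130 = 1.6154; s_U/(n + g + δ)_U = 0.21/0.146 = 1.4384.
Ratio = (1.6154/1.4384)^1.4493 = 1.1231^1.4493 ≈ 1.1832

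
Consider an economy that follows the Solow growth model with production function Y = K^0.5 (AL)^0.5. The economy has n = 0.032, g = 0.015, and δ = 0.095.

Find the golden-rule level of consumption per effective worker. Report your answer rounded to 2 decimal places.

At the golden rule, f'(k) = n + g + δ, so α·k^(α−1) = n + g + δ and k_gold = (α/(n + g + δ))^(1/(1−α)).
k_gold = (0.5/0.142)^(1/0.5) = 3.5211^2 ≈ 12.3981
c_gold = f(k_gold) − (n + g + δ)·k_gold = 3.5211 − 0.142×12.3981 ≈ 1.7606

c_gold ≈ 1.76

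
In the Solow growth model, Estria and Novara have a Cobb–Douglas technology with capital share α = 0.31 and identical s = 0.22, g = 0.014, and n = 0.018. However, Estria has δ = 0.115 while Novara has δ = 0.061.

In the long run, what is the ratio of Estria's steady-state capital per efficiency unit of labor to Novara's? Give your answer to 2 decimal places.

ratio ≈ 0.52

Steady-state k* = [s/(n + g + δ)]^(1/(1−α)), so the ratio is [ (s_E/(n + g + δ)_E) / (s_N/(n + g + δ)_N) ]^1.4493.
s_E/(n + g + δ)_E = 0.22/0.147 = 1.4966; s_N/(n + g + δ)_N = 0.22/0.093 = 2.3656.
Ratio = (1.4966/2.3656)^1.4493 = 0.6327^1.4493 ≈ 0.5151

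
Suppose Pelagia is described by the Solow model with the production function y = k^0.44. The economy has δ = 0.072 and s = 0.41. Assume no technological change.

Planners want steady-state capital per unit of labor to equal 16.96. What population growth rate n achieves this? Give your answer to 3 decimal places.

n ≈ 0.012

Steady state requires s·f(k) = (n + δ)·k, i.e. s·k^α = (n + δ)·k.
So s / (n + δ) = (k*)^(1−α) = 16.96^0.56 = 4.8807.
Therefore n + δ = s / 4.8807 = 0.41 / 4.8807 = 0.0840, so n = 0.0840 − 0.072 = 0.0120.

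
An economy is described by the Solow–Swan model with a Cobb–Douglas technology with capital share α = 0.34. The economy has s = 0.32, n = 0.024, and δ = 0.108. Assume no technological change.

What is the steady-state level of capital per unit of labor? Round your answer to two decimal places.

k* ≈ 3.83

In steady state, investment equals break-even investment: s·k^α = (n + δ)·k.
Rearranging, k^(1−α) = s / (n + δ).
k^0.66 = 0.32 / (0.024 + 0.108) = 0.32 / 0.132 = 2.4242
k* = 2.4242^(1/0.66) ≈ 3.8254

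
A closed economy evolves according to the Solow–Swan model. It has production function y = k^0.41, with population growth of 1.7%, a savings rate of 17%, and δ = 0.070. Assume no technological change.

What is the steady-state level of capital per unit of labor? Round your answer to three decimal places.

In steady state, investment equals break-even investment: s·k^α = (n + δ)·k.
Rearranging, k^(1−α) = s / (n + δ).
k^0.59 = 0.17 / (0.017 + 0.070) = 0.17 / 0.087 = 1.9540
k* = 1.9540^(1/0.59) ≈ 3.1124

k* = 3.112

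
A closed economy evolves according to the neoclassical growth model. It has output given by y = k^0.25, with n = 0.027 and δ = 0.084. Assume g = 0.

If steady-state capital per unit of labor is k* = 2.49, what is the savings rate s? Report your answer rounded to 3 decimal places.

In steady state, investment equals break-even investment: s·k^α = (n + δ)·k.
So s / (n + δ) = (k*)^(1−α) = 2.49^0.75 = 1.9822.
Therefore s = 1.9822 × (n + δ) = 1.9822 × 0.111 = 0.2200.

s ≈ 0.220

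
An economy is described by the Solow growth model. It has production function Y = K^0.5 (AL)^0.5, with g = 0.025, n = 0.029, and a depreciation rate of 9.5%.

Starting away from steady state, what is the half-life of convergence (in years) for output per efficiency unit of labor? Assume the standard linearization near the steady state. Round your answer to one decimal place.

Near the steady state the convergence rate is λ = (1 − α)(n + g + δ).
λ = (1 − 0.5) × 0.149 = 0.5 × 0.149 = 0.0745
Half-life = ln 2 / λ = 0.6931 / 0.0745 ≈ 9.30 years

half-life ≈ 9.3 years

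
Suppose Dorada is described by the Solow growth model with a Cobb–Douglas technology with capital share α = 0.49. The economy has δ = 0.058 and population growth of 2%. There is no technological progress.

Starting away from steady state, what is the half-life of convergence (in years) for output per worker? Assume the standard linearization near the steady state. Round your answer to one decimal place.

Near the steady state the convergence rate is λ = (1 − α)(n + δ).
λ = (1 − 0.49) × 0.078 = 0.51 × 0.078 = 0.03978
Half-life = ln 2 / λ = 0.6931 / 0.03978 ≈ 17.42 years

about 17.4 years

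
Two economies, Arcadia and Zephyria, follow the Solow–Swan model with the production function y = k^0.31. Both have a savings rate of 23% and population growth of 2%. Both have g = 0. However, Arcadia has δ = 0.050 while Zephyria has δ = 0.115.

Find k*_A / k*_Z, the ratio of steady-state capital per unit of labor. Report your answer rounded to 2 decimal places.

Steady-state k* = [s/(n + δ)]^(1/(1−α)), so the ratio is [ (s_A/(n + δ)_A) / (s_Z/(n + δ)_Z) ]^1.4493.
s_A/(n + δ)_A = 0.23/0.070 = 3.2857; s_Z/(n + δ)_Z = 0.23/0.135 = 1.7037.
Ratio = (3.2857/1.7037)^1.4493 = 1.9286^1.4493 ≈ 2.5906

k*_A / k*_Z ≈ 2.59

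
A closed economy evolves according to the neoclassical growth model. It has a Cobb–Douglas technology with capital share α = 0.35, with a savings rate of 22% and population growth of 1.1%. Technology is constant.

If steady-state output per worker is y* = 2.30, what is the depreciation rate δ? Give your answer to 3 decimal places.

Steady state requires s·f(k) = (n + δ)·k, i.e. s·k^α = (n + δ)·k.
Since y* = [s/(n + δ)]^(α/(1−α)), we have s/(n + δ) = (y*)^((1−α)/α) = 2.30^1.8571 = 4.6964.
Therefore n + δ = s / 4.6964 = 0.22 / 4.6964 = 0.0468, so δ = 0.0468 − 0.011 = 0.0358.

δ ≈ 0.036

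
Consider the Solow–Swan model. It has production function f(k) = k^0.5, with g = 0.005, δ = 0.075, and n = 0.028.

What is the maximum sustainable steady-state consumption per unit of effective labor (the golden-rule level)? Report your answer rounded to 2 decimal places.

At the golden rule, f'(k) = n + g + δ, so α·k^(α−1) = n + g + δ and k_gold = (α/(n + g + δ))^(1/(1−α)).
k_gold = (0.5/0.108)^(1/0.5) = 4.6296^2 ≈ 21.4332
c_gold = f(k_gold) − (n + g + δ)·k_gold = 4.6296 − 0.108×21.4332 ≈ 2.3148

c_gold ≈ 2.31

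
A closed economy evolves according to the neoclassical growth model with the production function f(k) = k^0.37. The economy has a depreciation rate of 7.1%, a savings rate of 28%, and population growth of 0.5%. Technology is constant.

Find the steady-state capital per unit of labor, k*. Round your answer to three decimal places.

Steady state requires s·f(k) = (n + δ)·k, i.e. s·k^α = (n + δ)·k.
Rearranging, k^(1−α) = s / (n + δ).
k^0.63 = 0.28 / (0.005 + 0.071) = 0.28 / 0.076 = 3.6842
k* = 3.6842^(1/0.63) ≈ 7.9242

k* ≈ 7.924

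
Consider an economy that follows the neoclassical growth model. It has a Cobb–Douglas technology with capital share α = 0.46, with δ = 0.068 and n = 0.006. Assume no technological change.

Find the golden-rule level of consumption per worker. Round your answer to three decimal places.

c_gold ≈ 2.561

At the golden rule, f'(k) = n + δ, so α·k^(α−1) = n + δ and k_gold = (α/(n + δ))^(1/(1−α)).
k_gold = (0.46/0.074)^(1/0.54) = 6.2162^1.8519 ≈ 29.4801
c_gold = f(k_gold) − (n + δ)·k_gold = 4.7422 − 0.074×29.4801 ≈ 2.5607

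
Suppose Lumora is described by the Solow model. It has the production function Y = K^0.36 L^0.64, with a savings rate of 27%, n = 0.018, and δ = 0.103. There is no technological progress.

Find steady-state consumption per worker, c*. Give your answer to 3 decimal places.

c* = 1.147

In steady state, investment equals break-even investment: s·k^α = (n + δ)·k.
Dividing both sides by k: k^(1−α) = s / (n + δ).
k^0.64 = 0.27 / (0.018 + 0.103) = 0.27 / 0.121 = 2.2314
k* = 2.2314^(1/0.64) ≈ 3.5047
y* = (k*)^α = 3.5047^0.36 ≈ 1.5706
c* = (1 − s)·y* = (1 − 0.27) × 1.5706 ≈ 1.1465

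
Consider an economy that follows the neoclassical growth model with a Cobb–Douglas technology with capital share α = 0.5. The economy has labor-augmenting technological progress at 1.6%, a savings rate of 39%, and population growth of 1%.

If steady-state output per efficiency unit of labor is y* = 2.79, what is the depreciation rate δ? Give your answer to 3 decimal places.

At the steady state, Δk = 0, so s·k^α = (n + g + δ)·k.
Since y* = [s/(n + g + δ)]^(α/(1−α)), we have s/(n + g + δ) = (y*)^((1−α)/α) = 2.79^1 = 2.7900.
Therefore n + g + δ = s / 2.7900 = 0.39 / 2.7900 = 0.1398, so δ = 0.1398 − 0.026 = 0.1138.

δ ≈ 0.114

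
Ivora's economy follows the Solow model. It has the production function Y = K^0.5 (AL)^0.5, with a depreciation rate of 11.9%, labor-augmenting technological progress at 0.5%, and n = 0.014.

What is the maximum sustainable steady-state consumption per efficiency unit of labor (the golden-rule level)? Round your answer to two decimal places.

At the golden rule, f'(k) = n + g + δ, so α·k^(α−1) = n + g + δ and k_gold = (α/(n + g + δ))^(1/(1−α)).
k_gold = (0.5/0.138)^(1/0.5) = 3.6232^2 ≈ 13.1276
c_gold = f(k_gold) − (n + g + δ)·k_gold = 3.6232 − 0.138×13.1276 ≈ 1.8116

c_gold ≈ 1.81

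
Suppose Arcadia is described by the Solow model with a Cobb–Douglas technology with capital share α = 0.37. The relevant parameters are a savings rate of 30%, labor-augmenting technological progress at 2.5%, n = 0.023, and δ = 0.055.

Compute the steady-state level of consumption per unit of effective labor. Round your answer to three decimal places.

Steady state requires s·f(k) = (n + g + δ)·k, i.e. s·k^α = (n + g + δ)·k.
Dividing both sides by k: k^(1−α) = s / (n + g + δ).
k^0.63 = 0.30 / (0.023 + 0.025 + 0.055) = 0.30 / 0.103 = 2.9126
k* = 2.9126^(1/0.63) ≈ 5.4570
y* = (k*)^α = 5.4570^0.37 ≈ 1.8736
c* = (1 − s)·y* = (1 − 0.30) × 1.8736 ≈ 1.3115

c* ≈ 1.312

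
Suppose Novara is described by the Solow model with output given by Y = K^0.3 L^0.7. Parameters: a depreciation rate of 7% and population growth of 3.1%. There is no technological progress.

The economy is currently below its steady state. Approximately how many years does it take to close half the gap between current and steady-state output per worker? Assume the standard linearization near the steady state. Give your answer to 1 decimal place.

about 9.8 years

Near the steady state the convergence rate is λ = (1 − α)(n + δ).
λ = (1 − 0.3) × 0.101 = 0.7 × 0.101 = 0.0707
Half-life = ln 2 / λ = 0.6931 / 0.0707 ≈ 9.80 years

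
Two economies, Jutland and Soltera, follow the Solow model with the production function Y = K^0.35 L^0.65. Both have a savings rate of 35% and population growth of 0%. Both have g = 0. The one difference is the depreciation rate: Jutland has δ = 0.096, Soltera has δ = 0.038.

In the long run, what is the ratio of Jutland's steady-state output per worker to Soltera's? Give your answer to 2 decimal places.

ratio ≈ 0.61

Steady-state y* = [s/(n + δ)]^(α/(1−α)), so the ratio is [ (s_J/(n + δ)_J) / (s_S/(n + δ)_S) ]^0.5385.
s_J/(n + δ)_J = 0.35/0.096 = 3.6458; s_S/(n + δ)_S = 0.35/0.038 = 9.2105.
Ratio = (3.6458/9.2105)^0.5385 = 0.3958^0.5385 ≈ 0.6071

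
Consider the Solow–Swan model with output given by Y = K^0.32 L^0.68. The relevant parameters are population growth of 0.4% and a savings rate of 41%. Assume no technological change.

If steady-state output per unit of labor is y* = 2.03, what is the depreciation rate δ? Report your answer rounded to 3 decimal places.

Steady state requires s·f(k) = (n + δ)·k, i.e. s·k^α = (n + δ)·k.
Since y* = [s/(n + δ)]^(α/(1−α)), we have s/(n + δ) = (y*)^((1−α)/α) = 2.03^2.125 = 4.5022.
Therefore n + δ = s / 4.5022 = 0.41 / 4.5022 = 0.0911, so δ = 0.0911 − 0.004 = 0.0871.

δ ≈ 0.087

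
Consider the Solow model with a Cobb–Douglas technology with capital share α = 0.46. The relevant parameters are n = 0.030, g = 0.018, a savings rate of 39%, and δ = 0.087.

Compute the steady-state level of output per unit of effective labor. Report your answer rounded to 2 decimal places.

At the steady state, Δk = 0, so s·k^α = (n + g + δ)·k.
Rearranging, k^(1−α) = s / (n + g + δ).
k^0.54 = 0.39 / (0.030 + 0.018 + 0.087) = 0.39 / 0.135 = 2.8889
k* = 2.8889^(1/0.54) ≈ 7.1320
y* = (k*)^α = 7.1320^0.46 ≈ 2.4688

y* ≈ 2.47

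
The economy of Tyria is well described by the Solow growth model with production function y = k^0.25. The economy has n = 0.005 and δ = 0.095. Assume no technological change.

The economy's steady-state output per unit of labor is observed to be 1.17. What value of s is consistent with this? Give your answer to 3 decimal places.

s ≈ 0.160

In steady state, investment equals break-even investment: s·k^α = (n + δ)·k.
Since y* = [s/(n + δ)]^(α/(1−α)), we have s/(n + δ) = (y*)^((1−α)/α) = 1.17^3 = 1.6016.
Therefore s = 1.6016 × (n + δ) = 1.6016 × 0.100 = 0.1602.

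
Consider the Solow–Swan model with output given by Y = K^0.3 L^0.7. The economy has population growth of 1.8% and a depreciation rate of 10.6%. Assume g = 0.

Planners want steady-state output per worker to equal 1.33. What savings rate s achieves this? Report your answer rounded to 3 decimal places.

s ≈ 0.241

Steady state requires s·f(k) = (n + δ)·k, i.e. s·k^α = (n + δ)·k.
Since y* = [s/(n + δ)]^(α/(1−α)), we have s/(n + δ) = (y*)^((1−α)/α) = 1.33^2.3333 = 1.9453.
Therefore s = 1.9453 × (n + δ) = 1.9453 × 0.124 = 0.2412.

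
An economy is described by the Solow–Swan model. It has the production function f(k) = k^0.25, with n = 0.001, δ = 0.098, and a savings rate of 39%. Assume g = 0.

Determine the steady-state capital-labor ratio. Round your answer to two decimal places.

k* = 6.22

In steady state, investment equals break-even investment: s·k^α = (n + δ)·k.
Rearranging, k^(1−α) = s / (n + δ).
k^0.75 = 0.39 / (0.001 + 0.098) = 0.39 / 0.099 = 3.9394
k* = 3.9394^(1/0.75) ≈ 6.2217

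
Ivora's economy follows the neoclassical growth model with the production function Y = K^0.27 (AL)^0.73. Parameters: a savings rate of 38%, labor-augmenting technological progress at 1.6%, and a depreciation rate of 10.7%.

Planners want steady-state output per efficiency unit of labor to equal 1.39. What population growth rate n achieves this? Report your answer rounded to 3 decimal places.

n ≈ 0.033

At the steady state, Δk = 0, so s·k^α = (n + g + δ)·k.
Since y* = [s/(n + g + δ)]^(α/(1−α)), we have s/(n + g + δ) = (y*)^((1−α)/α) = 1.39^2.7037 = 2.4360.
Therefore n + g + δ = s / 2.4360 = 0.38 / 2.4360 = 0.1560, so n = 0.1560 − 0.123 = 0.0330.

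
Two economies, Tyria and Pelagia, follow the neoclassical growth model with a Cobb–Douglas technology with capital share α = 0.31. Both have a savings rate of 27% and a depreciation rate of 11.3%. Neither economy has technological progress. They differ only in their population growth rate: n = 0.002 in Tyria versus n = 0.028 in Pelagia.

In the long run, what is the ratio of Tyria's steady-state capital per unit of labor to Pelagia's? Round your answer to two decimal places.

k*_T / k*_P ≈ 1.34

Steady-state k* = [s/(n + δ)]^(1/(1−α)), so the ratio is [ (s_T/(n + δ)_T) / (s_P/(n + δ)_P) ]^1.4493.
s_T/(n + δ)_T = 0.27/0.115 = 2.3478; s_P/(n + δ)_P = 0.27/0.141 = 1.9149.
Ratio = (2.3478/1.9149)^1.4493 = 1.2261^1.4493 ≈ 1.3437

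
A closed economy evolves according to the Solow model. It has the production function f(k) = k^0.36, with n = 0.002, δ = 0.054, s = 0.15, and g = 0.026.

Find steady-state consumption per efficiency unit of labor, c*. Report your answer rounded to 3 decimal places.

In steady state, investment equals break-even investment: s·k^α = (n + g + δ)·k.
Rearranging, k^(1−α) = s / (n + g + δ).
k^0.64 = 0.15 / (0.002 + 0.026 + 0.054) = 0.15 / 0.082 = 1.8293
k* = 1.8293^(1/0.64) ≈ 2.5693
y* = (k*)^α = 2.5693^0.36 ≈ 1.4045
c* = (1 − s)·y* = (1 − 0.15) × 1.4045 ≈ 1.1938

c* ≈ 1.194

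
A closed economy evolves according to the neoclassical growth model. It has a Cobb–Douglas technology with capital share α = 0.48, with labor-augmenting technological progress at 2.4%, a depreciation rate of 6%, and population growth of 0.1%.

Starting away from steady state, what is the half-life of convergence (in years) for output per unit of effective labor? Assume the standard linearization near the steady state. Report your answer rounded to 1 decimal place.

Near the steady state the convergence rate is λ = (1 − α)(n + g + δ).
λ = (1 − 0.48) × 0.085 = 0.52 × 0.085 = 0.0442
Half-life = ln 2 / λ = 0.6931 / 0.0442 ≈ 15.68 years

t_½ ≈ 15.7 years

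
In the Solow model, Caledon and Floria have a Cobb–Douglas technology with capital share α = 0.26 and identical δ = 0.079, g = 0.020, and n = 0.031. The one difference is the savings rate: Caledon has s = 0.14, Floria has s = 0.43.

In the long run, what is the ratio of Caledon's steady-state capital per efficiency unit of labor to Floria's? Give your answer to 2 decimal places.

k*_C / k*_F ≈ 0.22

Steady-state k* = [s/(n + g + δ)]^(1/(1−α)), so the ratio is [ (s_C/(n + g + δ)_C) / (s_F/(n + g + δ)_F) ]^1.3514.
s_C/(n + g + δ)_C = 0.14/0.130 = 1.0769; s_F/(n + g + δ)_F = 0.43/0.130 = 3.3077.
Ratio = (1.0769/3.3077)^1.3514 = 0.3256^1.3514 ≈ 0.2195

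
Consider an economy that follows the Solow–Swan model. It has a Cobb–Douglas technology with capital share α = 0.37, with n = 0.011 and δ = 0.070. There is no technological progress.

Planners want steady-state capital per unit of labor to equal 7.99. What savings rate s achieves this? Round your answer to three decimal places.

In steady state, investment equals break-even investment: s·k^α = (n + δ)·k.
So s / (n + δ) = (k*)^(1−α) = 7.99^0.63 = 3.7034.
Therefore s = 3.7034 × (n + δ) = 3.7034 × 0.081 = 0.3000.

s ≈ 0.300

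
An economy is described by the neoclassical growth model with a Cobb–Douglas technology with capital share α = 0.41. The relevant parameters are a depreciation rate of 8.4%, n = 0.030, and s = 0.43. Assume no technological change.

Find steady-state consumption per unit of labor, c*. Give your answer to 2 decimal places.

Steady state requires s·f(k) = (n + δ)·k, i.e. s·k^α = (n + δ)·k.
Rearranging, k^(1−α) = s / (n + δ).
k^0.59 = 0.43 / (0.030 + 0.084) = 0.43 / 0.114 = 3.7719
k* = 3.7719^(1/0.59) ≈ 9.4890
y* = (k*)^α = 9.4890^0.41 ≈ 2.5157
c* = (1 − s)·y* = (1 − 0.43) × 2.5157 ≈ 1.4339

c* ≈ 1.43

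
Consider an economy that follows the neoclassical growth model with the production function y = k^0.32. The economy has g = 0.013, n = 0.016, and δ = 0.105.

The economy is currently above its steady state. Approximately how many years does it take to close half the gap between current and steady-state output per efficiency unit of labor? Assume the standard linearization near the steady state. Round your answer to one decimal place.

Near the steady state the convergence rate is λ = (1 − α)(n + g + δ).
λ = (1 − 0.32) × 0.134 = 0.68 × 0.134 = 0.09112
Half-life = ln 2 / λ = 0.6931 / 0.09112 ≈ 7.61 years

about 7.6 years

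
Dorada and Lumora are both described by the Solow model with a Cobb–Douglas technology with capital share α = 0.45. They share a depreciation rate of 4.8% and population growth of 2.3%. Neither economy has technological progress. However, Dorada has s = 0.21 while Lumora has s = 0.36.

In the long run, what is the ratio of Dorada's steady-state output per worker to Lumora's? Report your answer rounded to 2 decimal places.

y*_D / y*_L ≈ 0.64

Steady-state y* = [s/(n + δ)]^(α/(1−α)), so the ratio is [ (s_D/(n + δ)_D) / (s_L/(n + δ)_L) ]^0.8182.
s_D/(n + δ)_D = 0.21/0.071 = 2.9577; s_L/(n + δ)_L = 0.36/0.071 = 5.0704.
Ratio = (2.9577/5.0704)^0.8182 = 0.5833^0.8182 ≈ 0.6434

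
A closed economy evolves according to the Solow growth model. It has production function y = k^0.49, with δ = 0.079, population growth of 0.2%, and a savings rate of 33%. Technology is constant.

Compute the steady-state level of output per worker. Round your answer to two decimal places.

y* = 3.86

At the steady state, Δk = 0, so s·k^α = (n + δ)·k.
Rearranging, k^(1−α) = s / (n + δ).
k^0.51 = 0.33 / (0.002 + 0.079) = 0.33 / 0.081 = 4.0741
k* = 4.0741^(1/0.51) ≈ 15.7087
y* = (k*)^α = 15.7087^0.49 ≈ 3.8557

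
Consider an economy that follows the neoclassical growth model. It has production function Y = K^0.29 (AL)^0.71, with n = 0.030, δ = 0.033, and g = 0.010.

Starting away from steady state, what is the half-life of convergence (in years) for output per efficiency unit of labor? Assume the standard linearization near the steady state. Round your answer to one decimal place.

half-life ≈ 13.4 years

Near the steady state the convergence rate is λ = (1 − α)(n + g + δ).
λ = (1 − 0.29) × 0.073 = 0.71 × 0.073 = 0.05183
Half-life = ln 2 / λ = 0.6931 / 0.05183 ≈ 13.37 years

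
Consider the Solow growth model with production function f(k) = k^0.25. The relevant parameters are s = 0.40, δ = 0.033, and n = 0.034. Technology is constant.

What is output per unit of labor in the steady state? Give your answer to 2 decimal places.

Steady state requires s·f(k) = (n + δ)·k, i.e. s·k^α = (n + δ)·k.
Rearranging, k^(1−α) = s / (n + δ).
k^0.75 = 0.40 / (0.034 + 0.033) = 0.40 / 0.067 = 5.9701
k* = 5.9701^(1/0.75) ≈ 10.8303
y* = (k*)^α = 10.8303^0.25 ≈ 1.8141

y* = 1.81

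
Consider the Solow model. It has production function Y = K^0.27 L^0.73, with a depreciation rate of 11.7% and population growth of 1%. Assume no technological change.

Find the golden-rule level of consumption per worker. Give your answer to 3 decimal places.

At the golden rule, f'(k) = n + δ, so α·k^(α−1) = n + δ and k_gold = (α/(n + δ))^(1/(1−α)).
k_gold = (0.27/0.127)^(1/0.73) = 2.1260^1.3699 ≈ 2.8101
c_gold = f(k_gold) − (n + δ)·k_gold = 1.3218 − 0.127×2.8101 ≈ 0.9649

c_gold ≈ 0.965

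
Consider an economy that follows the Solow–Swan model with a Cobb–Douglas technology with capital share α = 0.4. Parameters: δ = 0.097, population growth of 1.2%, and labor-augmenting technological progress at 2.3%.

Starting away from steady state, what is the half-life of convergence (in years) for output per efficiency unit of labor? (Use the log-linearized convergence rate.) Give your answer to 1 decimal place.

Near the steady state the convergence rate is λ = (1 − α)(n + g + δ).
λ = (1 − 0.4) × 0.132 = 0.6 × 0.132 = 0.0792
Half-life = ln 2 / λ = 0.6931 / 0.0792 ≈ 8.75 years

half-life ≈ 8.8 years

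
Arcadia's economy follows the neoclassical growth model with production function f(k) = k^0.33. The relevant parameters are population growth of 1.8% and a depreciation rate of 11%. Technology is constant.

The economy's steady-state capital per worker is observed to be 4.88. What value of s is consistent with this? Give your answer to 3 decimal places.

s ≈ 0.370

Steady state requires s·f(k) = (n + δ)·k, i.e. s·k^α = (n + δ)·k.
So s / (n + δ) = (k*)^(1−α) = 4.88^0.67 = 2.8923.
Therefore s = 2.8923 × (n + δ) = 2.8923 × 0.128 = 0.3702.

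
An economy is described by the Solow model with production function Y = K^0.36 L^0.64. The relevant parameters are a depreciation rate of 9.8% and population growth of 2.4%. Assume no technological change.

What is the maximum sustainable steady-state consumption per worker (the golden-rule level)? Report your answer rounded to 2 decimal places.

c_gold ≈ 1.18

At the golden rule, f'(k) = n + δ, so α·k^(α−1) = n + δ and k_gold = (α/(n + δ))^(1/(1−α)).
k_gold = (0.36/0.122)^(1/0.64) = 2.9508^1.5625 ≈ 5.4235
c_gold = f(k_gold) − (n + δ)·k_gold = 1.8380 − 0.122×5.4235 ≈ 1.1763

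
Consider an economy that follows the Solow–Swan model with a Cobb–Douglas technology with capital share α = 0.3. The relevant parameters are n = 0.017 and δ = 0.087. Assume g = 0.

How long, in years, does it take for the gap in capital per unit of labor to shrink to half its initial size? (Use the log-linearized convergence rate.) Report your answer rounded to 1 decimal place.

Near the steady state the convergence rate is λ = (1 − α)(n + δ).
λ = (1 − 0.3) × 0.104 = 0.7 × 0.104 = 0.0728
Half-life = ln 2 / λ = 0.6931 / 0.0728 ≈ 9.52 years

t_½ ≈ 9.5 years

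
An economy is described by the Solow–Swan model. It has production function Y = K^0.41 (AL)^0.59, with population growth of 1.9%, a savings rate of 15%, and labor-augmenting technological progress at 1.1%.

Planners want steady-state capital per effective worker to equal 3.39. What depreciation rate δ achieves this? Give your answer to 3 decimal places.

Steady state requires s·f(k) = (n + g + δ)·k, i.e. s·k^α = (n + g + δ)·k.
So s / (n + g + δ) = (k*)^(1−α) = 3.39^0.59 = 2.0550.
Therefore n + g + δ = s / 2.0550 = 0.15 / 2.0550 = 0.0730, so δ = 0.0730 − 0.030 = 0.0430.

δ ≈ 0.043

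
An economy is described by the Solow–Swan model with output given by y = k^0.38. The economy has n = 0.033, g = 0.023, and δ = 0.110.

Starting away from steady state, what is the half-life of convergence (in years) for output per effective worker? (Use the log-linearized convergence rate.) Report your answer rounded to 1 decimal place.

half-life ≈ 6.7 years

Near the steady state the convergence rate is λ = (1 − α)(n + g + δ).
λ = (1 − 0.38) × 0.166 = 0.62 × 0.166 = 0.10292
Half-life = ln 2 / λ = 0.6931 / 0.10292 ≈ 6.73 years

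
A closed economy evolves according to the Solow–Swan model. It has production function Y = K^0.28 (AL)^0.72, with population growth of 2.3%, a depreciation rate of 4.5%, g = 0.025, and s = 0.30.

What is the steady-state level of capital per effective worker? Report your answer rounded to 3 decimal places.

In steady state, investment equals break-even investment: s·k^α = (n + g + δ)·k.
Rearranging, k^(1−α) = s / (n + g + δ).
k^0.72 = 0.30 / (0.023 + 0.025 + 0.045) = 0.30 / 0.093 = 3.2258
k* = 3.2258^(1/0.72) ≈ 5.0868

k* ≈ 5.087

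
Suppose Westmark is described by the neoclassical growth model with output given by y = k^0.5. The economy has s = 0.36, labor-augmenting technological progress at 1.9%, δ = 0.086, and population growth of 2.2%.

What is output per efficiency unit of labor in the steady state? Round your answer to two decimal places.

y* ≈ 2.83

At the steady state, Δk = 0, so s·k^α = (n + g + δ)·k.
Rearranging, k^(1−α) = s / (n + g + δ).
k^0.5 = 0.36 / (0.022 + 0.019 + 0.086) = 0.36 / 0.127 = 2.8346
k* = 2.8346^(1/0.5) ≈ 8.0350
y* = (k*)^α = 8.0350^0.5 ≈ 2.8346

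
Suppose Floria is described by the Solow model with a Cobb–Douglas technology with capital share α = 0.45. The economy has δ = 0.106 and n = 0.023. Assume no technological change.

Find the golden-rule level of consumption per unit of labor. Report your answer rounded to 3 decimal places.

At the golden rule, f'(k) = n + δ, so α·k^(α−1) = n + δ and k_gold = (α/(n + δ))^(1/(1−α)).
k_gold = (0.45/0.129)^(1/0.55) = 3.4884^1.8182 ≈ 9.6962
c_gold = f(k_gold) − (n + δ)·k_gold = 2.7795 − 0.129×9.6962 ≈ 1.5287

c_gold ≈ 1.529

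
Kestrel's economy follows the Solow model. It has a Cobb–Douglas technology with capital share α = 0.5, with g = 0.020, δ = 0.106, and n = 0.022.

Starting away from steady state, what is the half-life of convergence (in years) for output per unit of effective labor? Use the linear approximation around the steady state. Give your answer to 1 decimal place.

Near the steady state the convergence rate is λ = (1 − α)(n + g + δ).
λ = (1 − 0.5) × 0.148 = 0.5 × 0.148 = 0.0740
Half-life = ln 2 / λ = 0.6931 / 0.0740 ≈ 9.37 years

half-life ≈ 9.4 years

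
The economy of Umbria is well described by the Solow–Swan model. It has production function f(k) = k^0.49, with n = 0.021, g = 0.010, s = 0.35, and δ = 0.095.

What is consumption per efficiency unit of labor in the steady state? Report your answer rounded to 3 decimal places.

c* ≈ 1.735

In steady state, investment equals break-even investment: s·k^α = (n + g + δ)·k.
Dividing both sides by k: k^(1−α) = s / (n + g + δ).
k^0.51 = 0.35 / (0.021 + 0.010 + 0.095) = 0.35 / 0.126 = 2.7778
k* = 2.7778^(1/0.51) ≈ 7.4131
y* = (k*)^α = 7.4131^0.49 ≈ 2.6687
c* = (1 − s)·y* = (1 − 0.35) × 2.6687 ≈ 1.7347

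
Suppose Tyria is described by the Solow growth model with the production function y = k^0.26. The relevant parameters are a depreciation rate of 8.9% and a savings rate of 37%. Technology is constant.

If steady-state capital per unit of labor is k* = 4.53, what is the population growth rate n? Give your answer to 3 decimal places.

In steady state, investment equals break-even investment: s·k^α = (n + δ)·k.
So s / (n + δ) = (k*)^(1−α) = 4.53^0.74 = 3.0585.
Therefore n + δ = s / 3.0585 = 0.37 / 3.0585 = 0.1210, so n = 0.1210 − 0.089 = 0.0320.

n ≈ 0.032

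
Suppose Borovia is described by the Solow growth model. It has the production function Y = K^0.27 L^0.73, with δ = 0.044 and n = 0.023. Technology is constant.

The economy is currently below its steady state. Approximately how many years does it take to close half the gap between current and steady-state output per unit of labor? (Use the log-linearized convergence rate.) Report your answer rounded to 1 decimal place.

about 14.2 years

Near the steady state the convergence rate is λ = (1 − α)(n + δ).
λ = (1 − 0.27) × 0.067 = 0.73 × 0.067 = 0.04891
Half-life = ln 2 / λ = 0.6931 / 0.04891 ≈ 14.17 years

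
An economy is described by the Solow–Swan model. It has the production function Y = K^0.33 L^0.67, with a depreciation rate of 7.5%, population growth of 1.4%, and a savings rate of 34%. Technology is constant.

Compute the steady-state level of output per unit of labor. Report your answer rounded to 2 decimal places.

Steady state requires s·f(k) = (n + δ)·k, i.e. s·k^α = (n + δ)·k.
Dividing both sides by k: k^(1−α) = s / (n + δ).
k^0.67 = 0.34 / (0.014 + 0.075) = 0.34 / 0.089 = 3.8202
k* = 3.8202^(1/0.67) ≈ 7.3924
y* = (k*)^α = 7.3924^0.33 ≈ 1.9351

y* = 1.94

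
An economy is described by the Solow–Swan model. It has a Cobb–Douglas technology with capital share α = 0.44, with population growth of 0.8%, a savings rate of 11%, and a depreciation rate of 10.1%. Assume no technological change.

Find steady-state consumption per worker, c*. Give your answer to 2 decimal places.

In steady state, investment equals break-even investment: s·k^α = (n + δ)·k.
Rearranging, k^(1−α) = s / (n + δ).
k^0.56 = 0.11 / (0.008 + 0.101) = 0.11 / 0.109 = 1.0092
k* = 1.0092^(1/0.56) ≈ 1.0165
y* = (k*)^α = 1.0165^0.44 ≈ 1.0072
c* = (1 − s)·y* = (1 − 0.11) × 1.0072 ≈ 0.8964

c* = 0.90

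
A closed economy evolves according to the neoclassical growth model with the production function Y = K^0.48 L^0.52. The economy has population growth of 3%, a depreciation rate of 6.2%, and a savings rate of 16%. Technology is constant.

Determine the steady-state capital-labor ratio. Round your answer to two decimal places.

Steady state requires s·f(k) = (n + δ)·k, i.e. s·k^α = (n + δ)·k.
Rearranging, k^(1−α) = s / (n + δ).
k^0.52 = 0.16 / (0.030 + 0.062) = 0.16 / 0.092 = 1.7391
k* = 1.7391^(1/0.52) ≈ 2.8984

k* ≈ 2.90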